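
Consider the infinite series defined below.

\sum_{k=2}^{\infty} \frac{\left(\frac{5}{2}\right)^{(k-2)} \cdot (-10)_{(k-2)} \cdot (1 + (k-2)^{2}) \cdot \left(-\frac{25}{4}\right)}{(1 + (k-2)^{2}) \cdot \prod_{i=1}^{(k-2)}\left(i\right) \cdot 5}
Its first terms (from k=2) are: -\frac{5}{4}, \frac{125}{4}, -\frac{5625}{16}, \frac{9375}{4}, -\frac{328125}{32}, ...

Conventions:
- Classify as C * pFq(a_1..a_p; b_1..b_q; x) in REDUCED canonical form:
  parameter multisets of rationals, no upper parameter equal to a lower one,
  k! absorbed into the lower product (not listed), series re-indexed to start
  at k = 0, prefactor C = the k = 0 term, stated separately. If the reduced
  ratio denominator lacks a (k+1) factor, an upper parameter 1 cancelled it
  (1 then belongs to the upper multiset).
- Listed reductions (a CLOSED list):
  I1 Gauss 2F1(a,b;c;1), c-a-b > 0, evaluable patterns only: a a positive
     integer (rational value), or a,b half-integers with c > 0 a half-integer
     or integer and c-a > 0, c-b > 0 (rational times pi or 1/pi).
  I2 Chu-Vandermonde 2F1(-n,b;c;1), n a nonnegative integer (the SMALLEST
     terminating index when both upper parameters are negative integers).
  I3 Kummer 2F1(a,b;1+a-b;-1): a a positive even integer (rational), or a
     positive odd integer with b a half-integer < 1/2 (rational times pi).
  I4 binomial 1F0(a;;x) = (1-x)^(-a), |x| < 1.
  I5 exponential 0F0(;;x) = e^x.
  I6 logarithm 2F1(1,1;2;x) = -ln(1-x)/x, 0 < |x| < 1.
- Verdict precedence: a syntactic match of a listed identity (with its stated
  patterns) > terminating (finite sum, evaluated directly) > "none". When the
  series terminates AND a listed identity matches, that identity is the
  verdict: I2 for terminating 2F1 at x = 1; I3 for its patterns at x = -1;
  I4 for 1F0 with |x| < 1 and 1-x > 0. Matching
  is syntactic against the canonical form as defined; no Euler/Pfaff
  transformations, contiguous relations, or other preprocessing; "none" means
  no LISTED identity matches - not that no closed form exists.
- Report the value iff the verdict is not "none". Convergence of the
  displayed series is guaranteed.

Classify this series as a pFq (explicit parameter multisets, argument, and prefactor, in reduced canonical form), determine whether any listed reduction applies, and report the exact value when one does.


The series (x = \frac{5}{2}) is 1F0: upper {-10}, lower {-}, prefactor -\frac{5}{4}. Verdict: terminating - upper parameter -10 makes this a finite sum (last index 10), evaluated exactly. Sum: -\frac{295245}{4096}.

First insight: t_0 = -\frac{5}{4} here, and the product of the first k integers (prefactor -5/4) is k!.
Term ratio: r(k) = \frac{5}{2} * (k-10) / [(k+1)] - rational in k, leading ratio \frac{5}{2}; with t_0 = -\frac{5}{4}, classification follows.


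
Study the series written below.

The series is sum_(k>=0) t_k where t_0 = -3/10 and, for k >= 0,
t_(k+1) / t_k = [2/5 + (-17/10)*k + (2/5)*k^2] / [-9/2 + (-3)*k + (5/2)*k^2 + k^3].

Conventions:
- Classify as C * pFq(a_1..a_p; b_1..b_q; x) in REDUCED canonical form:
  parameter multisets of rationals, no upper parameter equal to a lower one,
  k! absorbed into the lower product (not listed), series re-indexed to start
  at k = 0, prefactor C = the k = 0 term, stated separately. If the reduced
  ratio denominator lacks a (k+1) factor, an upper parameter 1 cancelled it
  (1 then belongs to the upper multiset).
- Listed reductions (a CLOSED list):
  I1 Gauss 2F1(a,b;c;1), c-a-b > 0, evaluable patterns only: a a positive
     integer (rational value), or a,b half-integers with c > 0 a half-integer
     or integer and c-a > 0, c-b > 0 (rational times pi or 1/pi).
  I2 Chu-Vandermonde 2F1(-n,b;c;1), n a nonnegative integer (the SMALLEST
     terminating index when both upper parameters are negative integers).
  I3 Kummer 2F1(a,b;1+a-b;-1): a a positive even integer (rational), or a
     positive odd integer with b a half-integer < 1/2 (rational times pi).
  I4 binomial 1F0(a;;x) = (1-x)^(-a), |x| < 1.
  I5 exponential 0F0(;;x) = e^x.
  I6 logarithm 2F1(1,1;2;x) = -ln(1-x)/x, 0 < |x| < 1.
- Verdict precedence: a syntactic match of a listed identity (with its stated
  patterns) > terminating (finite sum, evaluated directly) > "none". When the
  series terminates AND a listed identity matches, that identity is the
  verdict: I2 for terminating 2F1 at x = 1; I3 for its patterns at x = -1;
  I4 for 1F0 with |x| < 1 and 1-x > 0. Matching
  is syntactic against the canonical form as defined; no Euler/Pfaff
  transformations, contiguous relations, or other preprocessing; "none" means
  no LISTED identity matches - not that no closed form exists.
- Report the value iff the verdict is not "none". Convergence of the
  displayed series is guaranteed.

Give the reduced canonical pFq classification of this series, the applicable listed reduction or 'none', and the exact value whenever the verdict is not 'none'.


x = 2/5 here; the reduced form reads 2F2, upper {-4, -1/4}, lower {-3/2, 3}, C = -3/10. Verdict: terminating - upper parameter -4 makes this a finite sum (last index 4), evaluated exactly. Value: -603943/2250000.

First insight: from the first term -3/10: roots of the ratio polynomials (C = -3/10, x = 2/5) are the negated parameters.
Adjacent-term ratio: r(k) = (2/5) * (k-4) (k-1/4) / [(k-3/2) (k+3) (k+1)] - rational in k. x = (2/5); t_0 = -3/10; negate the roots.


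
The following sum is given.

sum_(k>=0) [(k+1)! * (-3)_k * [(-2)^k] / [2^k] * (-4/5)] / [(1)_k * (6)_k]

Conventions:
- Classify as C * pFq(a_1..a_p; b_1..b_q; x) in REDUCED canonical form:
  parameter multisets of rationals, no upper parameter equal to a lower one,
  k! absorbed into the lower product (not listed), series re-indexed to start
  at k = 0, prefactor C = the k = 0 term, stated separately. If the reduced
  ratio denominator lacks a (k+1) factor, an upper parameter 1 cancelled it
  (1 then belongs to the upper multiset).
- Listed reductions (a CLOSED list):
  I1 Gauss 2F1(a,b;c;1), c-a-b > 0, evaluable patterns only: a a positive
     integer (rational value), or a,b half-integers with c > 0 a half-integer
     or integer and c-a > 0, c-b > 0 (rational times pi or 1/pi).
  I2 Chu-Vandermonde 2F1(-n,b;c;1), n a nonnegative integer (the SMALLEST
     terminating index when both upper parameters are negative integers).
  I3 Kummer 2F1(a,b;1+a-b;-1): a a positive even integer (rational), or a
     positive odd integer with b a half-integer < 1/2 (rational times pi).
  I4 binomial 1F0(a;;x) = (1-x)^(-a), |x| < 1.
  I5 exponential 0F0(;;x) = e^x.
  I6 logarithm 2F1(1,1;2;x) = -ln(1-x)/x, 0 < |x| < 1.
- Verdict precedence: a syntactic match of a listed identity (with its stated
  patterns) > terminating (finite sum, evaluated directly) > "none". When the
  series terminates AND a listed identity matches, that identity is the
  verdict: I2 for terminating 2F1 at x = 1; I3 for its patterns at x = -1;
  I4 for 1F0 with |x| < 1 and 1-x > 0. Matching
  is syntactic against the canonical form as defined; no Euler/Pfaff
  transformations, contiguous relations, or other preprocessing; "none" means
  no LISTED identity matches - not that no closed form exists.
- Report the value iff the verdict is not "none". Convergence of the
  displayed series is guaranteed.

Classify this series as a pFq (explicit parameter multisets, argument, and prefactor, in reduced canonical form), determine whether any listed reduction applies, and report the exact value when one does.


Reduced: x = -1, 2F1, upper = {-3, 2}, lower = {6}, C = -4/5. Verdict: Kummer (I3) applies (x = -1; c = 6 equals 1+a-b for upper {-3, 2}: listed pattern). Its exact value is -2.

Structural cue: x = (-1) and (1)_k (C = -4/5, x = -1) is k! itself.
Adjacent-term ratio: r(k) = (-1) * (k-3) (k+2) / [(k+6) (k+1)] - rational in k, leading ratio (-1); with t_0 = -4/5, classification follows.


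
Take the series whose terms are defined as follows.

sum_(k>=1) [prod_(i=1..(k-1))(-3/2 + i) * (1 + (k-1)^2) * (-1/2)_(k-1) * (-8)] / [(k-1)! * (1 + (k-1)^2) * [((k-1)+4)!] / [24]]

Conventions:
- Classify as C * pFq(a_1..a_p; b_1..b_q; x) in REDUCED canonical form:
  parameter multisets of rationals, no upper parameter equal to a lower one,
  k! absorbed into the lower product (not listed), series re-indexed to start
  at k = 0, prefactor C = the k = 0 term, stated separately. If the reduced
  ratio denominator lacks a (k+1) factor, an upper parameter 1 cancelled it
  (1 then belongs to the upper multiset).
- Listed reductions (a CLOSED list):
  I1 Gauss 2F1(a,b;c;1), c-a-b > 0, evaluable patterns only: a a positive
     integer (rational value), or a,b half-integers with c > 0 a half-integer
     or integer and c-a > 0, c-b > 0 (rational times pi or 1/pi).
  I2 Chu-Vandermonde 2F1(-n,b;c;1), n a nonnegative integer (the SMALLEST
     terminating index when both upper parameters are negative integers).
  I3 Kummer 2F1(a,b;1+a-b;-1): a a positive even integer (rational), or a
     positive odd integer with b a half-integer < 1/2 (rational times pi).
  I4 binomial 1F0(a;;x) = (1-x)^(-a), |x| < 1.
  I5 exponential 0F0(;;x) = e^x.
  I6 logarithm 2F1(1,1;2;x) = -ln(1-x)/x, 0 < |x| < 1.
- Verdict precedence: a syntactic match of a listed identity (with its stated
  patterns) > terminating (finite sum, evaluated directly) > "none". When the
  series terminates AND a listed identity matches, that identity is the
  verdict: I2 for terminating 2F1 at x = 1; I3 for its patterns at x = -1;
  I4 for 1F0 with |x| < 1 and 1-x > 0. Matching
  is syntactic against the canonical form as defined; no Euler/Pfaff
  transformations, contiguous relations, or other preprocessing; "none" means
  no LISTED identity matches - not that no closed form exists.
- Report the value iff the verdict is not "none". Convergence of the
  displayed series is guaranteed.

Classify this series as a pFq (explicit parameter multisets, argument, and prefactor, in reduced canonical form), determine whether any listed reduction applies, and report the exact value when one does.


Key step: with t_0 = -8, k^2 + 1 divides numerator and denominator alike; C = -8 after cancelling.
Consecutive-term ratio: r(k) = 1 * (k-1/2) (k-1/2) / [(k+5) (k+1)] - rational; roots negated = parameters, x = 1, C = -8.

x = 1 here; the reduced form reads 2F1, upper {-1/2, -1/2}, lower {5}, C = -8. Verdict (x = 1): the half-integer Gauss pattern (I1) applies (x = 1; upper {-1/2, -1/2} half-integers, c = 5 in the evaluable pattern). Exact value: (-524288/19845) / pi.


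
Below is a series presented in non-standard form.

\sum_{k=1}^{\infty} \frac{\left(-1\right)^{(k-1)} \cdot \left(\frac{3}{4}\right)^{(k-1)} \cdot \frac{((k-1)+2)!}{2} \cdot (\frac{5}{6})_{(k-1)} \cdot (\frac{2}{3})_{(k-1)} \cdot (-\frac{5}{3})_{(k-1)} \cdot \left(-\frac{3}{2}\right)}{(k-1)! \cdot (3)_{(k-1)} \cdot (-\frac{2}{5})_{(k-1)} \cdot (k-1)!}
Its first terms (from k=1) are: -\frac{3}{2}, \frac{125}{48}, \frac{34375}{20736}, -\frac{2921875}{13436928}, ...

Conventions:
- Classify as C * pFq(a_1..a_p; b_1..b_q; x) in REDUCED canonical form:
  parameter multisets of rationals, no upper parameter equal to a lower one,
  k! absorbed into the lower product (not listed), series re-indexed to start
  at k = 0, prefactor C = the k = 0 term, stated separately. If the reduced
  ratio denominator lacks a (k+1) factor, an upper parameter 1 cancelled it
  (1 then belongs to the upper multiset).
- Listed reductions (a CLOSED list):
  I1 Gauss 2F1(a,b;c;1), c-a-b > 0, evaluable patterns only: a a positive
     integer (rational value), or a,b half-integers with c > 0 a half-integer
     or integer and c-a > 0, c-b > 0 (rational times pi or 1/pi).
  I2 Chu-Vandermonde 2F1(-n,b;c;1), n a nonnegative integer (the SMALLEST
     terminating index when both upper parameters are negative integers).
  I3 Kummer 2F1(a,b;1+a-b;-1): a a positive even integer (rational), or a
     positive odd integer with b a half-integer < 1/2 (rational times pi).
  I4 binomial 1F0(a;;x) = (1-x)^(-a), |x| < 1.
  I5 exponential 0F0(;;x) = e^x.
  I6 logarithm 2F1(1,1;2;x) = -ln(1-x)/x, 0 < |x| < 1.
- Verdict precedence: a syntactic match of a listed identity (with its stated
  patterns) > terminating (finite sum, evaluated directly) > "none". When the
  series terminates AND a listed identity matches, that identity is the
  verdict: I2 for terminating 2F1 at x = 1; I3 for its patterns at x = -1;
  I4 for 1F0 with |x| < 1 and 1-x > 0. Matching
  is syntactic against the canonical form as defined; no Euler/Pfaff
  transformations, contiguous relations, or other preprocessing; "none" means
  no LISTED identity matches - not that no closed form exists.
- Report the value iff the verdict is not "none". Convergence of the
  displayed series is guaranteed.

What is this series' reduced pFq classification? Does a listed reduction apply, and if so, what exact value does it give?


The series (x = -\frac{3}{4}) is 3F2: upper {-\frac{5}{3}, \frac{2}{3}, \frac{5}{6}}, lower {-\frac{2}{5}, 1}, prefactor -\frac{3}{2}. Verdict: none. Every listed pattern misses the 3F2 form at -\frac{3}{4}, upper {-\frac{5}{3}, \frac{2}{3}, \frac{5}{6}}.

Structural cue: t_0 being -\frac{3}{2}, the (-1)^k factor (C = -3/2) folds into the argument's sign.
Term ratio: r(k) = -\frac{3}{4} * (k-\frac{5}{3}) (k+\frac{2}{3}) (k+\frac{5}{6}) / [(k-\frac{2}{5}) (k+1) (k+1)] ; factor over Q: parameters, x = -\frac{3}{4}, and C = -\frac{3}{2}.


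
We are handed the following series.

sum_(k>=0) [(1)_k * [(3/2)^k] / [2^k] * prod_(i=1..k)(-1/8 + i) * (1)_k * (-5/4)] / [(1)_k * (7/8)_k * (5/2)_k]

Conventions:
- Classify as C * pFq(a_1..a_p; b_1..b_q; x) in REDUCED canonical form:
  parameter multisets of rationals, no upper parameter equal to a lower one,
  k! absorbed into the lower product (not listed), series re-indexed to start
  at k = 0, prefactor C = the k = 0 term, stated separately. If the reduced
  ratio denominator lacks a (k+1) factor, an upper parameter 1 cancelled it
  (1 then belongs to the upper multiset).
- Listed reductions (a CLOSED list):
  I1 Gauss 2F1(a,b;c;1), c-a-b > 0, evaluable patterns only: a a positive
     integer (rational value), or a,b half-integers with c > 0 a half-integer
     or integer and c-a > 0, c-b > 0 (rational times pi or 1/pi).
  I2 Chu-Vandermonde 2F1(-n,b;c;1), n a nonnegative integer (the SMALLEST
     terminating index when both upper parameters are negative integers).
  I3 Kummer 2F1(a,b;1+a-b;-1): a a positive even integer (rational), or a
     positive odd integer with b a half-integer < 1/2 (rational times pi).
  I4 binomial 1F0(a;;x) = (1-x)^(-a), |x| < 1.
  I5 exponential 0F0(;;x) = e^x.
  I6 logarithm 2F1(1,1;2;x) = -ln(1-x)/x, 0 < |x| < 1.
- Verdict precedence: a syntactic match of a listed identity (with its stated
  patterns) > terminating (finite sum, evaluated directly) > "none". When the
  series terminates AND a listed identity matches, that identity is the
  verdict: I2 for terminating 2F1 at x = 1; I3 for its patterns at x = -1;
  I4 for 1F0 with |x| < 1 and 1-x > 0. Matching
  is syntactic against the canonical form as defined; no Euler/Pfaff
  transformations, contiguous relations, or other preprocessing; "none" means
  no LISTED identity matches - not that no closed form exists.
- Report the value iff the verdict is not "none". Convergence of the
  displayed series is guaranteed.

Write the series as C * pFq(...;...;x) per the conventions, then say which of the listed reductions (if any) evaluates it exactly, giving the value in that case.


Classification (C = -5/4): 2F1 with upper {1, 1}, lower {5/2}, argument x = 3/4. Verdict: none - at argument 3/4 the multisets {1, 1} ; {5/2} match no listed identity.

Key observation: t_0 being -5/4, the two k-th powers (C = -5/4) combine into one argument.
Term ratio: r(k) = (3/4) * (k+1) (k+1) / [(k+5/2) (k+1)] - rational in k. x = (3/4); t_0 = -5/4; negate the roots.


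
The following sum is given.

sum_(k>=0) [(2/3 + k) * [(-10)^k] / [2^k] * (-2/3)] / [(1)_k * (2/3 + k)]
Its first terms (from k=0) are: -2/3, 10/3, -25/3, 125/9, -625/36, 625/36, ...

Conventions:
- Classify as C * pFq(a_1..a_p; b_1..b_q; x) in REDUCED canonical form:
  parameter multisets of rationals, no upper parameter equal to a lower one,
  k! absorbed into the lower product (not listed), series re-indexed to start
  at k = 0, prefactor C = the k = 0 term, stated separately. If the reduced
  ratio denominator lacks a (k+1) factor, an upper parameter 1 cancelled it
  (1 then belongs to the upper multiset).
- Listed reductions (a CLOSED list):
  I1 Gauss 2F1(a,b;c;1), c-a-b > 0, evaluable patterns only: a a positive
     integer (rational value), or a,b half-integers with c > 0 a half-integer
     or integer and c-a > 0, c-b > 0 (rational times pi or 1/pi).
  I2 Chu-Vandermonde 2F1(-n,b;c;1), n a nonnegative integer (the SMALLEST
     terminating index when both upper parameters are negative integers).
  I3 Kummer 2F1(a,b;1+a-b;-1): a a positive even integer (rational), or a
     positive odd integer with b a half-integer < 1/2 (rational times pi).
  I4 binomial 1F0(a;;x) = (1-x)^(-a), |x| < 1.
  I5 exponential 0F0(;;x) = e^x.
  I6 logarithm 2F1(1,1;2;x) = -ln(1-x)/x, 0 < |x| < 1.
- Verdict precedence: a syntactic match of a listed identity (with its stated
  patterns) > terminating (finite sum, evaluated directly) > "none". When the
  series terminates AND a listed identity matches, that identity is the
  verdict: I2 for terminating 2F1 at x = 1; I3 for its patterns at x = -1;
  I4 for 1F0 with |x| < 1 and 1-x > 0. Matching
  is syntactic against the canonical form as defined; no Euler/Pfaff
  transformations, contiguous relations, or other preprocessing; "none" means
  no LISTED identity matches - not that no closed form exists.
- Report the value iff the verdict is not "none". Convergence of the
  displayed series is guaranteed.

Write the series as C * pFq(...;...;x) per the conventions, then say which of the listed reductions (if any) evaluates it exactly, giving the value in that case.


With C = -2/3: the canonical form is 0F0(-; -; -5). Verdict at x = -5: the I5 exponential reduction matches (the 0F0 exponential series at x = -5). Sum: (-2/3) * e^(-5).

Key step: t_0 being -2/3, the factor k + 2/3 cancels (top and bottom), leaving C = -2/3, x = -5.
Term ratio: r(k) = (-5) * 1 / [(k+1)] - rational in k. x = (-5); t_0 = -2/3; negate the roots.


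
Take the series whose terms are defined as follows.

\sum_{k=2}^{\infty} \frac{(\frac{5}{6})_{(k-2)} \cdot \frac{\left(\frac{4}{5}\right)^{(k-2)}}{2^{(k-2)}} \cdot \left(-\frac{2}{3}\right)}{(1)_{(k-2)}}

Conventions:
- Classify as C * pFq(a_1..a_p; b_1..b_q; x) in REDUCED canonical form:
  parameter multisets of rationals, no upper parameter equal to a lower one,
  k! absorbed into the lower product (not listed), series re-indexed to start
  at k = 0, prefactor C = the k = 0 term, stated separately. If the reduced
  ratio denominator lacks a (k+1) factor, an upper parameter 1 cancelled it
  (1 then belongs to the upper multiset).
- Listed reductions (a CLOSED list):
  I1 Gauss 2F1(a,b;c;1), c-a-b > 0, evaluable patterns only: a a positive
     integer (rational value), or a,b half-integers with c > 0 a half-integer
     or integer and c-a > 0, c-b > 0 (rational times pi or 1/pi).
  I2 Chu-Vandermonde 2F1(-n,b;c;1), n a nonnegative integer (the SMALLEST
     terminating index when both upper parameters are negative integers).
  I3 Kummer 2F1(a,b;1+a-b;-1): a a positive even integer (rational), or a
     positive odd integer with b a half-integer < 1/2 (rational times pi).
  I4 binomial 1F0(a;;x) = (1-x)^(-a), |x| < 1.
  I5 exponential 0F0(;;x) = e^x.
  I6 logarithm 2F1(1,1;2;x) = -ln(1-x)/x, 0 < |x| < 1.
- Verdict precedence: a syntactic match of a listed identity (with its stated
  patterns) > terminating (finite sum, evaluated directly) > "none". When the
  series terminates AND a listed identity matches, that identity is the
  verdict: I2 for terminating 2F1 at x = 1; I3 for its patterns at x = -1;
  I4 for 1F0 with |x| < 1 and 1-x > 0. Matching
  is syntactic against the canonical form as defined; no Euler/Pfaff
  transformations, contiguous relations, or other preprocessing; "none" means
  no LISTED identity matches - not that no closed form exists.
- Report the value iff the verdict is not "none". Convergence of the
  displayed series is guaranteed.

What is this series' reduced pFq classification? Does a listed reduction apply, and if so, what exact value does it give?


With C = -\frac{2}{3}: the canonical form is 1F0(\frac{5}{6}; -; \frac{2}{5}). Verdict: this is the binomial series (I4) (the 1F0 binomial series: exponent -5/6, x = \frac{2}{5}). Hence: \left(-\frac{2}{3}\right) \cdot \left(\frac{3}{5}\right)^{-\frac{5}{6}}.

First insight: x = \frac{2}{5} and the two k-th powers (C = -2/3) combine into one argument.
Adjacent-term ratio: r(k) = \frac{2}{5} * (k+\frac{5}{6}) / [(k+1)] - poly over poly, x = \frac{2}{5} from leading terms; C = -\frac{2}{3} at k = 0.


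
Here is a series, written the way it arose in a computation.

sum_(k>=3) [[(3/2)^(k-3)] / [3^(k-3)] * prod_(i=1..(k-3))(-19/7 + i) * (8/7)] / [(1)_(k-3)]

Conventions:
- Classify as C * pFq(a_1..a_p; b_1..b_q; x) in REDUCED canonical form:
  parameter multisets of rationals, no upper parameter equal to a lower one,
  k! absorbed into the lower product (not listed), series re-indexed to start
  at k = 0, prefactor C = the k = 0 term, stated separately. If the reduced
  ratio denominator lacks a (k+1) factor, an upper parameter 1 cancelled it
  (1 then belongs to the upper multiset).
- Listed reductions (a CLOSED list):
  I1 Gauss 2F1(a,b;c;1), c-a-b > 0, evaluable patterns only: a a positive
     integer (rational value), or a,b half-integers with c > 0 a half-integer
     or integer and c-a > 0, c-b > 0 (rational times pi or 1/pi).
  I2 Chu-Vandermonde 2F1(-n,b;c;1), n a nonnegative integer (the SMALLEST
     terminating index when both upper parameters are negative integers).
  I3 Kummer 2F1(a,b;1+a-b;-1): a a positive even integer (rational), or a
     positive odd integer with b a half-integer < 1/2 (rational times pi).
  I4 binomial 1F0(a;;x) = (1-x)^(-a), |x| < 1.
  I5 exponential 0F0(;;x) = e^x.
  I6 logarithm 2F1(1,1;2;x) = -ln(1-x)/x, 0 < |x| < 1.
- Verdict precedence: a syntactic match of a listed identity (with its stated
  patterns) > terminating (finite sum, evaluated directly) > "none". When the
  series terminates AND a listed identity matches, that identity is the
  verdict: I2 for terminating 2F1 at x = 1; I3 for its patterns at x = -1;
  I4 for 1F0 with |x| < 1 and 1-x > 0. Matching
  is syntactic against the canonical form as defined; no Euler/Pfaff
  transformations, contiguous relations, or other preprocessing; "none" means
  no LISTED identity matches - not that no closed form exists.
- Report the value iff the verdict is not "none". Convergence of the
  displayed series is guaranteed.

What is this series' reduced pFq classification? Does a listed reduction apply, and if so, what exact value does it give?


Reduced: x = 1/2, 1F0, upper = {-12/7}, lower = {-}, C = 8/7. Verdict (x = 1/2): the I4 binomial reduction applies (the 1F0 binomial series: exponent 12/7, x = 1/2). Hence: (8/7) * (1/2)^(12/7).

Structural cue: x = (1/2) and the running product (prefactor 8/7) telescopes to a rising factorial.
Term ratio: r(k) = (1/2) * (k-12/7) / [(k+1)] - rational in k, leading ratio (1/2); with t_0 = 8/7, classification follows.


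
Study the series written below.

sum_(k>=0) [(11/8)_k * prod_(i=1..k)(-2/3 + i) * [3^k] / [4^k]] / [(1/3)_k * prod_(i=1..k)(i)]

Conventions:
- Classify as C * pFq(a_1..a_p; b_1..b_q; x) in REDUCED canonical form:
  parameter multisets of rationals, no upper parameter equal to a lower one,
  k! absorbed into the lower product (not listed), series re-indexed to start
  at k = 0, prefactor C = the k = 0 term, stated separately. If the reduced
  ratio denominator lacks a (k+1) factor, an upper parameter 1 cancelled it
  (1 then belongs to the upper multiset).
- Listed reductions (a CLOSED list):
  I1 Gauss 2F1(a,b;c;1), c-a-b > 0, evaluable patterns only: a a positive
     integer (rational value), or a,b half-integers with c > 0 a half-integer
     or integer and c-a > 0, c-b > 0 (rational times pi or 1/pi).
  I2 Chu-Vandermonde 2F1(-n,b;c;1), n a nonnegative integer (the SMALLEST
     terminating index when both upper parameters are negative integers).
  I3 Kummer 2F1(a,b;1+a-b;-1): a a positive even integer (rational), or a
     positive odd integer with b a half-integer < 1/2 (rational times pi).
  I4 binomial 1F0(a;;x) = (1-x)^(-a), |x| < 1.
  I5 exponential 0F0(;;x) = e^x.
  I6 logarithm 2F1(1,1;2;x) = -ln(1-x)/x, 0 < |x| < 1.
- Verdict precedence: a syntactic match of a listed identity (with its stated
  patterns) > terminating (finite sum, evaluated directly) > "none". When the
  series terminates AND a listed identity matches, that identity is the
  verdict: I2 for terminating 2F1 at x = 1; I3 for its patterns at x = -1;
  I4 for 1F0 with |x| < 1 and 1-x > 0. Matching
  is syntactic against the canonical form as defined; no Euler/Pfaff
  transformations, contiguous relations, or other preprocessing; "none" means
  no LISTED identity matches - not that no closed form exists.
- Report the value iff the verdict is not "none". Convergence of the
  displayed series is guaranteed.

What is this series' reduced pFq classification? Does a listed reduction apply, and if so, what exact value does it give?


This is 1 * 1F0(11/8; -; 3/4) in reduced canonical form. Verdict: the binomial series (I4) fires (the 1F0 binomial series: exponent -11/8, x = 3/4). Its exact value is (1/4)^(-11/8).

Structural cue: from the first term 1: the running product (prefactor 1) telescopes to a rising factorial.
Ratio: r(k) = (3/4) * (k+11/8) / [(k+1)] - rational in k, leading ratio (3/4); with t_0 = 1, classification follows.


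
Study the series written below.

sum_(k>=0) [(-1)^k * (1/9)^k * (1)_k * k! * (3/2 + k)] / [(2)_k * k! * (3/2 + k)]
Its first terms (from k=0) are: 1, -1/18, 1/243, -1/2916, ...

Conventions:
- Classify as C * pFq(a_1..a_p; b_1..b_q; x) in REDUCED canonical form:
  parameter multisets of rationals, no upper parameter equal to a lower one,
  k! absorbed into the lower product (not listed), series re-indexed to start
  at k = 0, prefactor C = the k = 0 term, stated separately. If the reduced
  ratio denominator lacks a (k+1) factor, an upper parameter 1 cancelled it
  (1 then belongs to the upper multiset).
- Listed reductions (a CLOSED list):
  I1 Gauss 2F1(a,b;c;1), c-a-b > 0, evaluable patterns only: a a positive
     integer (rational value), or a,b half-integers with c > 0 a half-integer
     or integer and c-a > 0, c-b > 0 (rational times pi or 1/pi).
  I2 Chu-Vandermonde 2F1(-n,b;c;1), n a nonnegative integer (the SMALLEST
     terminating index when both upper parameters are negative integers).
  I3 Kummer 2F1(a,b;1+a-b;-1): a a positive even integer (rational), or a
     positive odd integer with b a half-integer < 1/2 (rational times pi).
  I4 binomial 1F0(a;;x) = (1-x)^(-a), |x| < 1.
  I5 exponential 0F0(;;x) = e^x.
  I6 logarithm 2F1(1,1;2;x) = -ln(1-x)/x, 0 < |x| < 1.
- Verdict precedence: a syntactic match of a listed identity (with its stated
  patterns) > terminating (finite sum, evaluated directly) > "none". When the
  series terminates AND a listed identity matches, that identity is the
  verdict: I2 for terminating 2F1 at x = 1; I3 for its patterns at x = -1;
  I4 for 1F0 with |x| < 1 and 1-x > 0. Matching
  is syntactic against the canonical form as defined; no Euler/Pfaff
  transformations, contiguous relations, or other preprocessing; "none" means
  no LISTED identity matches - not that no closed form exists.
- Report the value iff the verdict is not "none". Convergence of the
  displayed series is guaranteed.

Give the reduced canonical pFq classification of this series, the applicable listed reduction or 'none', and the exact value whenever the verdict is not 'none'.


Canonical form: C = 1 times 2F1 with upper {1, 1}, lower {2}, x = -1/9. Verdict (x = -1/9): the I6 logarithm reduction applies (the logarithm: parameters (1,1;2), x = -1/9). Sum: 9 * ln(10/9).

The tell: x = (-1/9) and the (-1)^k factor (prefactor 1) folds into the argument's sign.
Consecutive-term ratio: r(k) = (-1/9) * (k+1) (k+1) / [(k+2) (k+1)] - rational in k, leading ratio (-1/9); with t_0 = 1, classification follows.


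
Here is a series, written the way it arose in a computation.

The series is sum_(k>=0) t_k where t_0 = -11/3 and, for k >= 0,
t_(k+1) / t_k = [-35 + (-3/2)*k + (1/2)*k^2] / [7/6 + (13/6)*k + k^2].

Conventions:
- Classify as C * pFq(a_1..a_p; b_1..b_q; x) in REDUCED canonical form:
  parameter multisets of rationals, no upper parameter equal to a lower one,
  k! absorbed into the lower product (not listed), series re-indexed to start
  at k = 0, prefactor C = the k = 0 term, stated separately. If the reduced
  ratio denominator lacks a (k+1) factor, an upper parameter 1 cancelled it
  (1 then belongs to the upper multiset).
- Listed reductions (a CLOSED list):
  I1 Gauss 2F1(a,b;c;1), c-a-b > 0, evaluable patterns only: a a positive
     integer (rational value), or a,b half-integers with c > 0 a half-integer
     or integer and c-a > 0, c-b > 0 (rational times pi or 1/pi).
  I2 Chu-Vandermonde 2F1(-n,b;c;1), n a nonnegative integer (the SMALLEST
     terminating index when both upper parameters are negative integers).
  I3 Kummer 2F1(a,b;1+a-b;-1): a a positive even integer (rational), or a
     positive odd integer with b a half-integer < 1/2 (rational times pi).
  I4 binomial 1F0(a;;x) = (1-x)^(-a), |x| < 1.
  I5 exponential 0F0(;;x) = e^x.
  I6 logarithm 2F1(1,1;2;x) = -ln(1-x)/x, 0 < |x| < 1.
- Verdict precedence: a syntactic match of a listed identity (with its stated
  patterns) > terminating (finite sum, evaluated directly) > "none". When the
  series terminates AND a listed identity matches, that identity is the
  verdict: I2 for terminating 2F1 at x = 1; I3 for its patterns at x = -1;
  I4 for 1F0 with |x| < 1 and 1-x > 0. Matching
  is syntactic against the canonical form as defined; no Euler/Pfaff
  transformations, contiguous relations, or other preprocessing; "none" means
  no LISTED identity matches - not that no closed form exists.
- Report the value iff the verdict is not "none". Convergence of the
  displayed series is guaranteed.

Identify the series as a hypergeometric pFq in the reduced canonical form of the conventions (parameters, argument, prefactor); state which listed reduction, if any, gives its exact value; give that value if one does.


Canonical form: C = -11/3 times 2F1 with upper {-10, 7}, lower {7/6}, x = 1/2. Verdict: terminating (-10 upstairs). 11 nonzero terms in all; added directly. Hence: -1338249319/11146792605.

First insight: t_0 = -11/3 here, and roots of the ratio polynomials (C = -11/3) are the negated parameters.
Adjacent-term ratio: r(k) = (1/2) * (k-10) (k+7) / [(k+7/6) (k+1)] ; factor over Q: parameters, x = (1/2), and C = -11/3.


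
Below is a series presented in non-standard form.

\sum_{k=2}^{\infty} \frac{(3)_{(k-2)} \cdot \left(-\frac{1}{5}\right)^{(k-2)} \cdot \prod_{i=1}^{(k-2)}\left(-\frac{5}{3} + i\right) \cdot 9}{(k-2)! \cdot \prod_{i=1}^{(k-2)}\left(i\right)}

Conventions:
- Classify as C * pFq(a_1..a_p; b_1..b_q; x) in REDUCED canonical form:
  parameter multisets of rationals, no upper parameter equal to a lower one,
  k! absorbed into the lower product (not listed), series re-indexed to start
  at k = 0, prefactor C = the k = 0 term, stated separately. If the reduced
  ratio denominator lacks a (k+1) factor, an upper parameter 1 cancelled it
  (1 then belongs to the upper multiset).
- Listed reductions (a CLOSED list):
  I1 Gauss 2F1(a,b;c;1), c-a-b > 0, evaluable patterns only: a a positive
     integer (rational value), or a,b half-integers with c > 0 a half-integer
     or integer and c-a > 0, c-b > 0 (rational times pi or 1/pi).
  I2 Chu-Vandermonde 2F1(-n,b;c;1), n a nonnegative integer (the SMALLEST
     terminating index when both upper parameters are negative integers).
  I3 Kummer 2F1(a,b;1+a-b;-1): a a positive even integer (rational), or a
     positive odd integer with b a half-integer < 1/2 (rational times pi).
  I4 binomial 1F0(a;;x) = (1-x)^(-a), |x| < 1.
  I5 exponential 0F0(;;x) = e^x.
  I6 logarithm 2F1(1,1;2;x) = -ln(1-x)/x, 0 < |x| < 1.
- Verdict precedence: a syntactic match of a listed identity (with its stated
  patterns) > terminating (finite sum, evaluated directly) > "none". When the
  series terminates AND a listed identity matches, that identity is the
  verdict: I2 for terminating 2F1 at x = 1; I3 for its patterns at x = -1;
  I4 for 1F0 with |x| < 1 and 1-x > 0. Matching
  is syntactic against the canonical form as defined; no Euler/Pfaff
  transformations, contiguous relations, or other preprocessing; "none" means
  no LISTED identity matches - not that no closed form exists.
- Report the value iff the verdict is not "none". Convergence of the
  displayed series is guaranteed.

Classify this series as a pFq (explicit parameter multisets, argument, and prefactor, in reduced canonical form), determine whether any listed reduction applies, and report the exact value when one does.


x = -\frac{1}{5} here; the reduced form reads 2F1, upper {-\frac{2}{3}, 3}, lower {1}, C = 9. Verdict: none - this 2F1 at x = -\frac{1}{5} matches no listed pattern, and upper {-\frac{2}{3}, 3} holds no stopper.

The tell: x = -\frac{1}{5} and the product of the first k integers (prefactor 9) is k!.
Adjacent-term ratio: r(k) = -\frac{1}{5} * (k-\frac{2}{3}) (k+3) / [(k+1) (k+1)] ; factor over Q: parameters, x = -\frac{1}{5}, and C = 9.


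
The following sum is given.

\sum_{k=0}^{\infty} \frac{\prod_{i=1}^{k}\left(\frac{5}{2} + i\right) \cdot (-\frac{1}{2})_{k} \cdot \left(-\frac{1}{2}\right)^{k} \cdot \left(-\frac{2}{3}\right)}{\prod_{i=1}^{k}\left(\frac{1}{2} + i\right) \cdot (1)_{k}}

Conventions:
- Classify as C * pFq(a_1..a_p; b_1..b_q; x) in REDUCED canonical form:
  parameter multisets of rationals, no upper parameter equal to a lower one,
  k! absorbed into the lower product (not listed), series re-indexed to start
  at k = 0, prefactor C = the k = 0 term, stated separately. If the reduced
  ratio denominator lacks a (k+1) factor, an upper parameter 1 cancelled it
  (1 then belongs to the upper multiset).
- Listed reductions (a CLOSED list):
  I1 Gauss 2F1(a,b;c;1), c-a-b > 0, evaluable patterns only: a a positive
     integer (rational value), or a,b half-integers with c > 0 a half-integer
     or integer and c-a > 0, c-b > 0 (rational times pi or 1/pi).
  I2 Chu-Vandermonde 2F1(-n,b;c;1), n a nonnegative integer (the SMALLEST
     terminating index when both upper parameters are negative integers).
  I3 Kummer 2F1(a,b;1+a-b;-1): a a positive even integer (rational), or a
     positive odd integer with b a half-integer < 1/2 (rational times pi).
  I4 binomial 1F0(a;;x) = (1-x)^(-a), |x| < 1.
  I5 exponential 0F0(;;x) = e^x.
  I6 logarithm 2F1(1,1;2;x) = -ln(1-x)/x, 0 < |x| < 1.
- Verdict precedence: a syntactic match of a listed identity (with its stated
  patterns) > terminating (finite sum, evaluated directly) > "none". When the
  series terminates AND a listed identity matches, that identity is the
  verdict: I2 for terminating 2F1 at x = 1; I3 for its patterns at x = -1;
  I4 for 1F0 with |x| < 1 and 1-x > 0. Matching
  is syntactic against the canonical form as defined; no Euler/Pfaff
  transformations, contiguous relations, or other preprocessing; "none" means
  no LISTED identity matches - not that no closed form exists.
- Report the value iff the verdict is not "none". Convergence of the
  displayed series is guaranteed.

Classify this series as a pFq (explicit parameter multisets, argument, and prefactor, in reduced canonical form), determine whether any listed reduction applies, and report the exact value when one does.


x = -\frac{1}{2} here; the reduced form reads 2F1, upper {-\frac{1}{2}, \frac{7}{2}}, lower {\frac{3}{2}}, C = -\frac{2}{3}. Verdict: none - at argument -\frac{1}{2} the multisets {-\frac{1}{2}, \frac{7}{2}} ; {\frac{3}{2}} match no listed identity.

First insight: with t_0 = -\frac{2}{3}, the running product (prefactor -2/3) telescopes to a rising factorial.
Adjacent-term ratio: r(k) = -\frac{1}{2} * (k-\frac{1}{2}) (k+\frac{7}{2}) / [(k+\frac{3}{2}) (k+1)] - poly over poly, x = -\frac{1}{2} from leading terms; C = -\frac{2}{3} at k = 0.


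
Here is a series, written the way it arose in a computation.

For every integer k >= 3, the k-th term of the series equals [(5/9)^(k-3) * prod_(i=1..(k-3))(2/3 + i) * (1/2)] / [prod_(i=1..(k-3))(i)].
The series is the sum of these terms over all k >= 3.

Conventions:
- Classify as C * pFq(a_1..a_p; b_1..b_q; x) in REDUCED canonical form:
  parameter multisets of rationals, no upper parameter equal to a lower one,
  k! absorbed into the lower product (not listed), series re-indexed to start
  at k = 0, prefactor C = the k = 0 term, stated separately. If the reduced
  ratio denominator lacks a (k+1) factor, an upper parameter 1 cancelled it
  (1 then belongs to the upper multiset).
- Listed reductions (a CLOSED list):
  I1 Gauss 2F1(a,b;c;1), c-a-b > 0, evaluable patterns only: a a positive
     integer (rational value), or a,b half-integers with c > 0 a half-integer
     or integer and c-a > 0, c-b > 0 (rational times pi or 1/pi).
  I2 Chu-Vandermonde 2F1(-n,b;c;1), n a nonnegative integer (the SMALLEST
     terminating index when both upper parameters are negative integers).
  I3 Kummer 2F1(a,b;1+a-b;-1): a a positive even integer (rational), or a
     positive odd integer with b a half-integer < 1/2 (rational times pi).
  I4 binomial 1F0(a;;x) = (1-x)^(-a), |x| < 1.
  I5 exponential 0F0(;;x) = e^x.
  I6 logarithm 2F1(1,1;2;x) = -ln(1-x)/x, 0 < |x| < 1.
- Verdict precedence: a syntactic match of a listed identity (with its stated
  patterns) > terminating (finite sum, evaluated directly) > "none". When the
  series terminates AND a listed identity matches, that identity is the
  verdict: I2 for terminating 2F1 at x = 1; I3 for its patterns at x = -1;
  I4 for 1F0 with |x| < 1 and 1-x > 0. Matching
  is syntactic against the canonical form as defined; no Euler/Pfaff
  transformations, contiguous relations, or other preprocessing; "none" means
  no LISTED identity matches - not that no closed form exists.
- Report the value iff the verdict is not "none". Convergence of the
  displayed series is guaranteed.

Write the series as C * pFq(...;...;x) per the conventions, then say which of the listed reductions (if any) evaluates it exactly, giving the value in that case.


The tell: t_0 = 1/2 here, and the running product (prefactor 1/2) telescopes to a rising factorial.
Consecutive-term ratio: r(k) = (5/9) * (k+5/3) / [(k+1)] - rational; roots negated = parameters, x = (5/9), C = 1/2.

Classification (C = 1/2): 1F0 with upper {5/3}, lower {-}, argument x = 5/9. Verdict at x = 5/9: the I4 binomial reduction matches (the 1F0 binomial series: exponent -5/3, x = 5/9). Exact value: (1/2) * (4/9)^(-5/3).


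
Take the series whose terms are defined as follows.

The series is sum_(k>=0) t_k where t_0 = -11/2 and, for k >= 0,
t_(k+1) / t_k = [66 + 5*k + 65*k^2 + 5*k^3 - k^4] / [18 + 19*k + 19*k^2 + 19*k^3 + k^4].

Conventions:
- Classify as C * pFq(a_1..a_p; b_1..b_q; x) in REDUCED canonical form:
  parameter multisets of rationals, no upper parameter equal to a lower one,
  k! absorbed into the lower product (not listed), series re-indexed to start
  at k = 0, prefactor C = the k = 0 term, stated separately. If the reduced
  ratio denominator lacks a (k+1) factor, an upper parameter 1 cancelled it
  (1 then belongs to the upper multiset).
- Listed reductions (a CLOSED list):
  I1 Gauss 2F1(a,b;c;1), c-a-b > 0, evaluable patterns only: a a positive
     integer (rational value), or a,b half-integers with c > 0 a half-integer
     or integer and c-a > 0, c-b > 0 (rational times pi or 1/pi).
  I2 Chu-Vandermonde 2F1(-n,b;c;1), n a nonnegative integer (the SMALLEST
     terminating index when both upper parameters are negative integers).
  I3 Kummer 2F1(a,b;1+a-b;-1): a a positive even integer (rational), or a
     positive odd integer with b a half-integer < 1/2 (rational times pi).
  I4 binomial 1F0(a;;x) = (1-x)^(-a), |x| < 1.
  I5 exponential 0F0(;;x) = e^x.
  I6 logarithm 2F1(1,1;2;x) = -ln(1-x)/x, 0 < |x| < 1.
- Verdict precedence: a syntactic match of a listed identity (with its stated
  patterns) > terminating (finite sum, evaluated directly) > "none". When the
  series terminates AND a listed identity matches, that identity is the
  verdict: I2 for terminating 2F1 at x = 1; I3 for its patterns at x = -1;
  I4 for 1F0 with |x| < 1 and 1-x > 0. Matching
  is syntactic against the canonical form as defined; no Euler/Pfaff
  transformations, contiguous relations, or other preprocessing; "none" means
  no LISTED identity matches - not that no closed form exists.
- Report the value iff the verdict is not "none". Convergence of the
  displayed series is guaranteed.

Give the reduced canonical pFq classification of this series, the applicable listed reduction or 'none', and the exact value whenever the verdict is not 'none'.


At argument -1: a 2F1 with upper {-11, 6}, lower {18}, scaled by C = -11/2. Verdict: Kummer's theorem (I3) fires (x = -1; c = 18 equals 1+a-b for upper {-11, 6}: listed pattern). Value: -187.

Key observation: t_0 being -11/2, roots of the ratio polynomials (C = -11/2) are the negated parameters.
Ratio: r(k) = (-1) * (k-11) (k+6) / [(k+18) (k+1)] - rational; roots negated = parameters, x = (-1), C = -11/2.
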